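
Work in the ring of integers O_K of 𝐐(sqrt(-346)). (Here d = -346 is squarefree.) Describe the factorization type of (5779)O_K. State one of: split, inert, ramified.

p is inert

-346 mod 4 = 2, hence disc K = 4·(-346) = -1384 and O_K = ℤ[√-346].
Since gcd(5779, -1384) = 1 the prime 5779 does not ramify.
Euler's criterion: (-346)^2889 mod 5779 = 5778. Thus (-346|5779) = -1.
d is a non-residue mod p, hence 5779 remains inert in O_K.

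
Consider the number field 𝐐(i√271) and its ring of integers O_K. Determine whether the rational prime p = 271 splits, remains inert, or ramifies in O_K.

271 is ramified

Since -271 ≡ 1 mod 4, the ring of integers is ℤ[(1+√-271)/2] with discriminant -271.
Ramification test: 271 | -271. The prime 271 ramifies in K.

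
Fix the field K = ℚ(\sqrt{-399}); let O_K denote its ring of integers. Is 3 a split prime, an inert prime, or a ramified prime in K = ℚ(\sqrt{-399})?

-399 mod 4 = 1, hence disc K = -399 and O_K = ℤ[(1+√-399)/2].
3 divides disc(K) = -399, so 3 ramifies.

ramified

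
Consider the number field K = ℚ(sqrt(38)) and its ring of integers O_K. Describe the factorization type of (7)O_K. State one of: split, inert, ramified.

p is inert

Since 38 ≢ 1 mod 4, the ring of integers is ℤ[√38] with discriminant 4·38 = 152.
disc(K) = 152 is not divisible by 7; 7 is unramified.
Compute (38/7) via Euler: 3^((7-1)/2) mod 7 = 6, so (38/7) = -1.
(38/7) = -1, so 7 is inert.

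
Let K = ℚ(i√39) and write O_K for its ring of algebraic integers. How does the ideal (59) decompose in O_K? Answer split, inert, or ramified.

59 splits in O_K

Since -39 ≡ 1 mod 4, the ring of integers is ℤ[(1+√-39)/2] with discriminant -39.
59 ∤ -39, so 59 is unramified.
Compute (-39/59) via Euler: 20^((59-1)/2) mod 59 = 1, so (-39/59) = 1.
d is a quadratic residue mod p, hence 59 splits in O_K.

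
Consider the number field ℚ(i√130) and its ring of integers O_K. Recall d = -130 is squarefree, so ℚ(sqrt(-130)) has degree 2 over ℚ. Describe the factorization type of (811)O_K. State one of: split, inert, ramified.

Since -130 ≢ 1 mod 4, the ring of integers is ℤ[√-130] with discriminant 4·(-130) = -520.
Since gcd(811, -520) = 1 the prime 811 does not ramify.
Legendre symbol by Euler's criterion: (-130/811) ≡ (-130)^405 ≡ 810 (mod 811), i.e. (-130/811) = -1.
(-130/811) = -1, so 811 is inert.

inert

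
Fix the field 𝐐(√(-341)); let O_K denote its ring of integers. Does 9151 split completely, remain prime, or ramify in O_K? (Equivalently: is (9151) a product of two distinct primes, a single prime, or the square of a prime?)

9151 remains inert

d = -341 ≡ 3 (mod 4), so O_K = ℤ[√-341] and disc(K) = 4d = -1364.
disc(K) = -1364 is not divisible by 9151; 9151 is unramified.
(-341/9151) = 8810^4575 mod 9151 = 9150, giving Legendre symbol -1.
Legendre symbol -1 ⇒ 9151 is inert.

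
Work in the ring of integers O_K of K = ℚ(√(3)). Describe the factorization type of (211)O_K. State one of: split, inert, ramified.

3 mod 4 = 3, hence disc K = 4·3 = 12 and O_K = ℤ[√3].
disc(K) = 12 is not divisible by 211; 211 is unramified.
Euler's criterion: 3^105 mod 211 = 210. Thus (3|211) = -1.
d is a non-residue mod p, hence 211 remains inert in O_K.

211 remains inert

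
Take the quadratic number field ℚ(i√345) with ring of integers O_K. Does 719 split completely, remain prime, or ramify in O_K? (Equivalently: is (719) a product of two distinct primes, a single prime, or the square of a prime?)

-345 mod 4 = 3, hence disc K = 4·(-345) = -1380 and O_K = ℤ[√-345].
719 ∤ -1380, so 719 is unramified.
(-345/719) = 374^359 mod 719 = 1, giving Legendre symbol 1.
(-345/719) = 1, so 719 splits.

719 splits in O_K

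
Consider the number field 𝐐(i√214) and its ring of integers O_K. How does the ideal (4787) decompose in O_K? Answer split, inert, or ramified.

-214 mod 4 = 2, hence disc K = 4·(-214) = -856 and O_K = ℤ[√-214].
disc(K) = -856 is not divisible by 4787; 4787 is unramified.
(-214/4787) = 4573^2393 mod 4787 = 4786, giving Legendre symbol -1.
(-214/4787) = -1, so 4787 is inert.

p is inert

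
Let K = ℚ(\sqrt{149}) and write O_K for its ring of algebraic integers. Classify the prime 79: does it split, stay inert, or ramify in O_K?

149 mod 4 = 1, hence disc K = 149 and O_K = ℤ[(1+√149)/2].
Since gcd(79, 149) = 1 the prime 79 does not ramify.
Euler's criterion: 149^39 mod 79 = 78. Thus (149|79) = -1.
d is a non-residue mod p, hence 79 remains inert in O_K.

p is inert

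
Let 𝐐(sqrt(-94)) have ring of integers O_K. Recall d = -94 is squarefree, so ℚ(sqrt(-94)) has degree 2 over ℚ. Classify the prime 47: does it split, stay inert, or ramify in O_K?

ramifies in O_K

d = -94 ≡ 2 (mod 4), so O_K = ℤ[√-94] and disc(K) = 4d = -376.
Ramification test: 47 | -376. The prime 47 ramifies in K.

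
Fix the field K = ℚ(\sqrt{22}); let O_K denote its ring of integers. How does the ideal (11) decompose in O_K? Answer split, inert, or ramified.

Since 22 ≢ 1 mod 4, the ring of integers is ℤ[√22] with discriminant 4·22 = 88.
11 divides disc(K) = 88, so 11 ramifies.

ramified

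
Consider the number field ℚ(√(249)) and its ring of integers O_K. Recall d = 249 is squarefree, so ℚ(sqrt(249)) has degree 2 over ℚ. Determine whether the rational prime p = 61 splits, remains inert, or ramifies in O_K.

p splits

249 mod 4 = 1, hence disc K = 249 and O_K = ℤ[(1+√249)/2].
Since gcd(61, 249) = 1 the prime 61 does not ramify.
(249/61) = 5^30 mod 61 = 1, giving Legendre symbol 1.
Legendre symbol 1 ⇒ 61 is split.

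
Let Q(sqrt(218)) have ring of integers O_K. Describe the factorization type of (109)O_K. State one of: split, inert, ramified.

ramified

Since 218 ≢ 1 mod 4, the ring of integers is ℤ[√218] with discriminant 4·218 = 872.
disc(K) = 872 = 109·8, so p = 109 is ramified.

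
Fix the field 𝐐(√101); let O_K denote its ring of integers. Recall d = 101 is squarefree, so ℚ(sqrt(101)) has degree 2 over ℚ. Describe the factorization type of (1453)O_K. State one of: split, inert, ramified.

d = 101 ≡ 1 (mod 4), so O_K = ℤ[(1+√101)/2] and disc(K) = d = 101.
Since gcd(1453, 101) = 1 the prime 1453 does not ramify.
Legendre symbol by Euler's criterion: (101/1453) ≡ 101^726 ≡ 1452 (mod 1453), i.e. (101/1453) = -1.
(101/1453) = -1, so 1453 is inert.

inert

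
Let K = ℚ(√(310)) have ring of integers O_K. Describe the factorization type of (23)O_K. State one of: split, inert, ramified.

remains prime (inert)

310 mod 4 = 2, hence disc K = 4·310 = 1240 and O_K = ℤ[√310].
23 ∤ 1240, so 23 is unramified.
Compute (310/23) via Euler: 11^((23-1)/2) mod 23 = 22, so (310/23) = -1.
Legendre symbol -1 ⇒ 23 is inert.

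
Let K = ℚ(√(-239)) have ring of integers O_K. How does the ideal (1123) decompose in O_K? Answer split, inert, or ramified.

inert

Since -239 ≡ 1 mod 4, the ring of integers is ℤ[(1+√-239)/2] with discriminant -239.
1123 ∤ -239, so 1123 is unramified.
Compute (-239/1123) via Euler: 884^((1123-1)/2) mod 1123 = 1122, so (-239/1123) = -1.
(-239/1123) = -1, so 1123 is inert.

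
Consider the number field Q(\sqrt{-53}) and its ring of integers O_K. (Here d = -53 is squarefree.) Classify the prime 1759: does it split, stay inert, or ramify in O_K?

inert

d = -53 ≡ 3 (mod 4), so O_K = ℤ[√-53] and disc(K) = 4d = -212.
disc(K) = -212 is not divisible by 1759; 1759 is unramified.
Euler's criterion: (-53)^879 mod 1759 = 1758. Thus (-53|1759) = -1.
(-53/1759) = -1, so 1759 is inert.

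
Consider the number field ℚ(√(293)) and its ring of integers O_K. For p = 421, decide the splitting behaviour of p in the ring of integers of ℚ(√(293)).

Since 293 ≡ 1 mod 4, the ring of integers is ℤ[(1+√293)/2] with discriminant 293.
421 ∤ 293, so 421 is unramified.
(293/421) = 293^210 mod 421 = 420, giving Legendre symbol -1.
d is a non-residue mod p, hence 421 remains inert in O_K.

remains prime (inert)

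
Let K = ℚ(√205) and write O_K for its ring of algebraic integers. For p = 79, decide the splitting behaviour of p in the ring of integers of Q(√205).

79 remains inert

d = 205 ≡ 1 (mod 4), so O_K = ℤ[(1+√205)/2] and disc(K) = d = 205.
79 ∤ 205, so 79 is unramified.
Legendre symbol by Euler's criterion: (205/79) ≡ 205^39 ≡ 78 (mod 79), i.e. (205/79) = -1.
Legendre symbol -1 ⇒ 79 is inert.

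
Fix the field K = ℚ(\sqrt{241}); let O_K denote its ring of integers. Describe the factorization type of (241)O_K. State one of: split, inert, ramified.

d = 241 ≡ 1 (mod 4), so O_K = ℤ[(1+√241)/2] and disc(K) = d = 241.
241 divides disc(K) = 241, so 241 ramifies.

p ramifies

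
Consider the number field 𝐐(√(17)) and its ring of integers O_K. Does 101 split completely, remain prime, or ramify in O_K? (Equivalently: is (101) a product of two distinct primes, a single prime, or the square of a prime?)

split

17 mod 4 = 1, hence disc K = 17 and O_K = ℤ[(1+√17)/2].
Since gcd(101, 17) = 1 the prime 101 does not ramify.
(17/101) = 17^50 mod 101 = 1, giving Legendre symbol 1.
(17/101) = 1, so 101 splits.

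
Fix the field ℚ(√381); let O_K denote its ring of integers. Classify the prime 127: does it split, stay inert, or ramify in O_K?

Since 381 ≡ 1 mod 4, the ring of integers is ℤ[(1+√381)/2] with discriminant 381.
disc(K) = 381 = 127·3, so p = 127 is ramified.

ramifies in O_K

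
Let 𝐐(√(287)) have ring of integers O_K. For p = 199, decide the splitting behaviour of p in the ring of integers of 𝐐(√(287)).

d = 287 ≡ 3 (mod 4), so O_K = ℤ[√287] and disc(K) = 4d = 1148.
Since gcd(199, 1148) = 1 the prime 199 does not ramify.
Euler's criterion: 287^99 mod 199 = 198. Thus (287|199) = -1.
d is a non-residue mod p, hence 199 remains inert in O_K.

remains prime (inert)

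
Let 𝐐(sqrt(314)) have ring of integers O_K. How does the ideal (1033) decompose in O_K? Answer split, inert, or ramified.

d = 314 ≡ 2 (mod 4), so O_K = ℤ[√314] and disc(K) = 4d = 1256.
Since gcd(1033, 1256) = 1 the prime 1033 does not ramify.
Compute (314/1033) via Euler: 314^((1033-1)/2) mod 1033 = 1032, so (314/1033) = -1.
(314/1033) = -1, so 1033 is inert.

remains prime (inert)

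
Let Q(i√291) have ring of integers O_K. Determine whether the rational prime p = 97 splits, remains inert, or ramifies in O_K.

97 is ramified

Since -291 ≡ 1 mod 4, the ring of integers is ℤ[(1+√-291)/2] with discriminant -291.
97 divides disc(K) = -291, so 97 ramifies.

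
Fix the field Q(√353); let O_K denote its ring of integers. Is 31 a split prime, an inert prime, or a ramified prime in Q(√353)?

remains prime (inert)

d = 353 ≡ 1 (mod 4), so O_K = ℤ[(1+√353)/2] and disc(K) = d = 353.
disc(K) = 353 is not divisible by 31; 31 is unramified.
Euler's criterion: 353^15 mod 31 = 30. Thus (353|31) = -1.
d is a non-residue mod p, hence 31 remains inert in O_K.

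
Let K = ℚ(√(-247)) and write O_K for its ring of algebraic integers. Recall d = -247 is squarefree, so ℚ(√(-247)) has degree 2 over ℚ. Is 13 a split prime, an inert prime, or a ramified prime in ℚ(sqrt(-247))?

ramified — (13) = 𝔭²

-247 mod 4 = 1, hence disc K = -247 and O_K = ℤ[(1+√-247)/2].
disc(K) = -247 = 13·(-19), so p = 13 is ramified.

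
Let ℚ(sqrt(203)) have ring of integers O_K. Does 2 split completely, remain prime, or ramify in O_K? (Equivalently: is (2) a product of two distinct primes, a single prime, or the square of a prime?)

d = 203 ≡ 3 (mod 4), so O_K = ℤ[√203] and disc(K) = 4d = 812.
disc(K) = 812 = 2·406, so p = 2 is ramified.

2 is ramified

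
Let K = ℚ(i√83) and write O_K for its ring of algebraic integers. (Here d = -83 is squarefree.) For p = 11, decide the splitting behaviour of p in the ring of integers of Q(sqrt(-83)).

p splits

-83 mod 4 = 1, hence disc K = -83 and O_K = ℤ[(1+√-83)/2].
disc(K) = -83 is not divisible by 11; 11 is unramified.
Legendre symbol by Euler's criterion: (-83/11) ≡ (-83)^5 ≡ 1 (mod 11), i.e. (-83/11) = 1.
(-83/11) = 1, so 11 splits.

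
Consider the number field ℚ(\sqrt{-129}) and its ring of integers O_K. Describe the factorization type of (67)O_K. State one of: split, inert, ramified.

d = -129 ≡ 3 (mod 4), so O_K = ℤ[√-129] and disc(K) = 4d = -516.
67 ∤ -516, so 67 is unramified.
Compute (-129/67) via Euler: 5^((67-1)/2) mod 67 = 66, so (-129/67) = -1.
d is a non-residue mod p, hence 67 remains inert in O_K.

67 remains inert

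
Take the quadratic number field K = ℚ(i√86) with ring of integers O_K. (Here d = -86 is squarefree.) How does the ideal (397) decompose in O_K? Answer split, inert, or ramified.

Since -86 ≢ 1 mod 4, the ring of integers is ℤ[√-86] with discriminant 4·(-86) = -344.
397 ∤ -344, so 397 is unramified.
Compute (-86/397) via Euler: 311^((397-1)/2) mod 397 = 396, so (-86/397) = -1.
d is a non-residue mod p, hence 397 remains inert in O_K.

inert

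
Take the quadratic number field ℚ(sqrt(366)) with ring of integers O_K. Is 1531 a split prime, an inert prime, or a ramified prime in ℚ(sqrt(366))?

inert

d = 366 ≡ 2 (mod 4), so O_K = ℤ[√366] and disc(K) = 4d = 1464.
Since gcd(1531, 1464) = 1 the prime 1531 does not ramify.
Legendre symbol by Euler's criterion: (366/1531) ≡ 366^765 ≡ 1530 (mod 1531), i.e. (366/1531) = -1.
(366/1531) = -1, so 1531 is inert.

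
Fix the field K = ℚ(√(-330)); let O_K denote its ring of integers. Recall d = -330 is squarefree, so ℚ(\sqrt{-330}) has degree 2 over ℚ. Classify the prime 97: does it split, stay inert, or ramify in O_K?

97 remains inert

d = -330 ≡ 2 (mod 4), so O_K = ℤ[√-330] and disc(K) = 4d = -1320.
disc(K) = -1320 is not divisible by 97; 97 is unramified.
Legendre symbol by Euler's criterion: (-330/97) ≡ (-330)^48 ≡ 96 (mod 97), i.e. (-330/97) = -1.
Legendre symbol -1 ⇒ 97 is inert.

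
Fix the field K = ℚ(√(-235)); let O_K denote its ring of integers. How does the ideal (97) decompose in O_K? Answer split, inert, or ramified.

inert

Since -235 ≡ 1 mod 4, the ring of integers is ℤ[(1+√-235)/2] with discriminant -235.
Since gcd(97, -235) = 1 the prime 97 does not ramify.
Compute (-235/97) via Euler: 56^((97-1)/2) mod 97 = 96, so (-235/97) = -1.
d is a non-residue mod p, hence 97 remains inert in O_K.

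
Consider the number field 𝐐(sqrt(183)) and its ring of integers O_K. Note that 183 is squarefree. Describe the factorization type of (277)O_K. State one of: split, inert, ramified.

Since 183 ≢ 1 mod 4, the ring of integers is ℤ[√183] with discriminant 4·183 = 732.
disc(K) = 732 is not divisible by 277; 277 is unramified.
(183/277) = 183^138 mod 277 = 276, giving Legendre symbol -1.
d is a non-residue mod p, hence 277 remains inert in O_K.

p is inert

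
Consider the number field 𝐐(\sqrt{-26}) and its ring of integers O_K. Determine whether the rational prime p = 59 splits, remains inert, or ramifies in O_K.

remains prime (inert)

Since -26 ≢ 1 mod 4, the ring of integers is ℤ[√-26] with discriminant 4·(-26) = -104.
Since gcd(59, -104) = 1 the prime 59 does not ramify.
(-26/59) = 33^29 mod 59 = 58, giving Legendre symbol -1.
d is a non-residue mod p, hence 59 remains inert in O_K.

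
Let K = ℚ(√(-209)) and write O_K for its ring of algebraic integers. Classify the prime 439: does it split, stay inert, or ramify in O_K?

inert — (439) stays prime in O_K

-209 mod 4 = 3, hence disc K = 4·(-209) = -836 and O_K = ℤ[√-209].
disc(K) = -836 is not divisible by 439; 439 is unramified.
(-209/439) = 230^219 mod 439 = 438, giving Legendre symbol -1.
Legendre symbol -1 ⇒ 439 is inert.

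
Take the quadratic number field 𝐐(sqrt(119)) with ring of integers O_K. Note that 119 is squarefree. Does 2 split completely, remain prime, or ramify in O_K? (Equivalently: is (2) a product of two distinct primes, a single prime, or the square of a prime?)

119 mod 4 = 3, hence disc K = 4·119 = 476 and O_K = ℤ[√119].
Ramification test: 2 | 476. The prime 2 ramifies in K.

ramified — (2) = 𝔭²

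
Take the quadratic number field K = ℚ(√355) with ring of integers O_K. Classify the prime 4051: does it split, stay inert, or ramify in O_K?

Since 355 ≢ 1 mod 4, the ring of integers is ℤ[√355] with discriminant 4·355 = 1420.
Since gcd(4051, 1420) = 1 the prime 4051 does not ramify.
Euler's criterion: 355^2025 mod 4051 = 4050. Thus (355|4051) = -1.
(355/4051) = -1, so 4051 is inert.

remains prime (inert)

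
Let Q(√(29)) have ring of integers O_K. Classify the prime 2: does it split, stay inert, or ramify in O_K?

d = 29 ≡ 1 (mod 4), so O_K = ℤ[(1+√29)/2] and disc(K) = d = 29.
disc(K) = 29 is not divisible by 2; 2 is unramified.
For p = 2 with d ≡ 1 (mod 4): d mod 8 = 5, so 2 is inert.

inert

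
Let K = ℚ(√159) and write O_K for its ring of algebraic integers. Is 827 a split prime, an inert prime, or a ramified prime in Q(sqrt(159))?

inert

d = 159 ≡ 3 (mod 4), so O_K = ℤ[√159] and disc(K) = 4d = 636.
827 ∤ 636, so 827 is unramified.
Legendre symbol by Euler's criterion: (159/827) ≡ 159^413 ≡ 826 (mod 827), i.e. (159/827) = -1.
(159/827) = -1, so 827 is inert.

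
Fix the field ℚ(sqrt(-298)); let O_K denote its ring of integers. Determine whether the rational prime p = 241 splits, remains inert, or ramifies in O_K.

-298 mod 4 = 2, hence disc K = 4·(-298) = -1192 and O_K = ℤ[√-298].
Since gcd(241, -1192) = 1 the prime 241 does not ramify.
Legendre symbol by Euler's criterion: (-298/241) ≡ (-298)^120 ≡ 240 (mod 241), i.e. (-298/241) = -1.
Legendre symbol -1 ⇒ 241 is inert.

p is inert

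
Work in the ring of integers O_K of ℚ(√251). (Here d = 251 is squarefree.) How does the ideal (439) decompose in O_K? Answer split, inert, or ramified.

d = 251 ≡ 3 (mod 4), so O_K = ℤ[√251] and disc(K) = 4d = 1004.
439 ∤ 1004, so 439 is unramified.
(251/439) = 251^219 mod 439 = 1, giving Legendre symbol 1.
Legendre symbol 1 ⇒ 439 is split.

split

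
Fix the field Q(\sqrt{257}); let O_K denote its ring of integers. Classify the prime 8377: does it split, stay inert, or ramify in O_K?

split — (8377) = 𝔭₁𝔭₂ with 𝔭₁ ≠ 𝔭₂

d = 257 ≡ 1 (mod 4), so O_K = ℤ[(1+√257)/2] and disc(K) = d = 257.
8377 ∤ 257, so 8377 is unramified.
Compute (257/8377) via Euler: 257^((8377-1)/2) mod 8377 = 1, so (257/8377) = 1.
Legendre symbol 1 ⇒ 8377 is split.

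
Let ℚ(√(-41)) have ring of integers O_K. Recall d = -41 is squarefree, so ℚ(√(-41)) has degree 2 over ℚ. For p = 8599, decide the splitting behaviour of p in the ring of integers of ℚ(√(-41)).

Since -41 ≢ 1 mod 4, the ring of integers is ℤ[√-41] with discriminant 4·(-41) = -164.
disc(K) = -164 is not divisible by 8599; 8599 is unramified.
Legendre symbol by Euler's criterion: (-41/8599) ≡ (-41)^4299 ≡ 1 (mod 8599), i.e. (-41/8599) = 1.
d is a quadratic residue mod p, hence 8599 splits in O_K.

p splits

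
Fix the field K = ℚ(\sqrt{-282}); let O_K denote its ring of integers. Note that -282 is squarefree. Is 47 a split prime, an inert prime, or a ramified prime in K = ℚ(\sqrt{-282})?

47 is ramified

Since -282 ≢ 1 mod 4, the ring of integers is ℤ[√-282] with discriminant 4·(-282) = -1128.
Ramification test: 47 | -1128. The prime 47 ramifies in K.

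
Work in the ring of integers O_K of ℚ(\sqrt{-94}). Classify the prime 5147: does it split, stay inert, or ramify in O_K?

remains prime (inert)

Since -94 ≢ 1 mod 4, the ring of integers is ℤ[√-94] with discriminant 4·(-94) = -376.
5147 ∤ -376, so 5147 is unramified.
Legendre symbol by Euler's criterion: (-94/5147) ≡ (-94)^2573 ≡ 5146 (mod 5147), i.e. (-94/5147) = -1.
d is a non-residue mod p, hence 5147 remains inert in O_K.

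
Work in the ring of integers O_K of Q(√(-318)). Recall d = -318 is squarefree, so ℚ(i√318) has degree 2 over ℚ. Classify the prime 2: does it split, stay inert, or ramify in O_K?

p ramifies

d = -318 ≡ 2 (mod 4), so O_K = ℤ[√-318] and disc(K) = 4d = -1272.
disc(K) = -1272 = 2·(-636), so p = 2 is ramified.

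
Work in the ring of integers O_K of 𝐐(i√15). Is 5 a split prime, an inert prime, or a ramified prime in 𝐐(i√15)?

-15 mod 4 = 1, hence disc K = -15 and O_K = ℤ[(1+√-15)/2].
Ramification test: 5 | -15. The prime 5 ramifies in K.

ramifies in O_K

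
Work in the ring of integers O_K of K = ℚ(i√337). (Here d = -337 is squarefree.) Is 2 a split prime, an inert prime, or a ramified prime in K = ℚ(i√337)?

Since -337 ≢ 1 mod 4, the ring of integers is ℤ[√-337] with discriminant 4·(-337) = -1348.
2 divides disc(K) = -1348, so 2 ramifies.

ramified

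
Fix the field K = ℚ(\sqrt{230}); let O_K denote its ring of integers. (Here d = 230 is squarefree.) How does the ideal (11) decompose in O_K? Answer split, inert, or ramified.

230 mod 4 = 2, hence disc K = 4·230 = 920 and O_K = ℤ[√230].
Since gcd(11, 920) = 1 the prime 11 does not ramify.
(230/11) = 10^5 mod 11 = 10, giving Legendre symbol -1.
(230/11) = -1, so 11 is inert.

11 remains inert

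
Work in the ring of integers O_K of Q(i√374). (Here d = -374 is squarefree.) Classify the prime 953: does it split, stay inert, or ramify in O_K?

inert

-374 mod 4 = 2, hence disc K = 4·(-374) = -1496 and O_K = ℤ[√-374].
Since gcd(953, -1496) = 1 the prime 953 does not ramify.
Euler's criterion: (-374)^476 mod 953 = 952. Thus (-374|953) = -1.
d is a non-residue mod p, hence 953 remains inert in O_K.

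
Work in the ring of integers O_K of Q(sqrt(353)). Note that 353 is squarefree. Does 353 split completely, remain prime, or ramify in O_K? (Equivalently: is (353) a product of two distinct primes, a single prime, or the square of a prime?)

ramifies in O_K

353 mod 4 = 1, hence disc K = 353 and O_K = ℤ[(1+√353)/2].
Ramification test: 353 | 353. The prime 353 ramifies in K.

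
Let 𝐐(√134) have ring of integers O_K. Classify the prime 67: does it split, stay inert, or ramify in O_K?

134 mod 4 = 2, hence disc K = 4·134 = 536 and O_K = ℤ[√134].
disc(K) = 536 = 67·8, so p = 67 is ramified.

67 is ramified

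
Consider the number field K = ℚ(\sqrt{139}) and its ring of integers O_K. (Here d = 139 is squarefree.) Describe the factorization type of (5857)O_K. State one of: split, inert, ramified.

Since 139 ≢ 1 mod 4, the ring of integers is ℤ[√139] with discriminant 4·139 = 556.
Since gcd(5857, 556) = 1 the prime 5857 does not ramify.
Euler's criterion: 139^2928 mod 5857 = 5856. Thus (139|5857) = -1.
d is a non-residue mod p, hence 5857 remains inert in O_K.

p is inert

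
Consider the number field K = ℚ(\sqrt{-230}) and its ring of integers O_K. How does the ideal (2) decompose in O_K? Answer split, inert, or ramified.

2 is ramified

Since -230 ≢ 1 mod 4, the ring of integers is ℤ[√-230] with discriminant 4·(-230) = -920.
Ramification test: 2 | -920. The prime 2 ramifies in K.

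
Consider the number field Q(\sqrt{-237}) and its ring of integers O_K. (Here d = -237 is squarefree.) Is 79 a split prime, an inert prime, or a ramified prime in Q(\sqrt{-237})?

Since -237 ≢ 1 mod 4, the ring of integers is ℤ[√-237] with discriminant 4·(-237) = -948.
79 divides disc(K) = -948, so 79 ramifies.

ramified — (79) = 𝔭²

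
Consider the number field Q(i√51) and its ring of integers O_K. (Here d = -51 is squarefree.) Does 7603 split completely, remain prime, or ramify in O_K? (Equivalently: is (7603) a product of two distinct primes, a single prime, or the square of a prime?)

7603 splits in O_K

-51 mod 4 = 1, hence disc K = -51 and O_K = ℤ[(1+√-51)/2].
disc(K) = -51 is not divisible by 7603; 7603 is unramified.
(-51/7603) = 7552^3801 mod 7603 = 1, giving Legendre symbol 1.
(-51/7603) = 1, so 7603 splits.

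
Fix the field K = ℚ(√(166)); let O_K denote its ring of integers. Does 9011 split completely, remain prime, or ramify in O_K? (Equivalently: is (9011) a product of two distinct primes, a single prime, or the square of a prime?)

9011 remains inert

166 mod 4 = 2, hence disc K = 4·166 = 664 and O_K = ℤ[√166].
9011 ∤ 664, so 9011 is unramified.
Euler's criterion: 166^4505 mod 9011 = 9010. Thus (166|9011) = -1.
Legendre symbol -1 ⇒ 9011 is inert.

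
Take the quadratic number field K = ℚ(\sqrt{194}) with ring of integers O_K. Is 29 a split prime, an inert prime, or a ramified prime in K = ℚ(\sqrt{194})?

split — (29) = 𝔭₁𝔭₂ with 𝔭₁ ≠ 𝔭₂

194 mod 4 = 2, hence disc K = 4·194 = 776 and O_K = ℤ[√194].
29 ∤ 776, so 29 is unramified.
Compute (194/29) via Euler: 20^((29-1)/2) mod 29 = 1, so (194/29) = 1.
d is a quadratic residue mod p, hence 29 splits in O_K.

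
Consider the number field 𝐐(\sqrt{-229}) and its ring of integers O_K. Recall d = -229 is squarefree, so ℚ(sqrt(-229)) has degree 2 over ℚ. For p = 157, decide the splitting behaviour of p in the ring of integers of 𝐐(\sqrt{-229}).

inert

d = -229 ≡ 3 (mod 4), so O_K = ℤ[√-229] and disc(K) = 4d = -916.
157 ∤ -916, so 157 is unramified.
Compute (-229/157) via Euler: 85^((157-1)/2) mod 157 = 156, so (-229/157) = -1.
Legendre symbol -1 ⇒ 157 is inert.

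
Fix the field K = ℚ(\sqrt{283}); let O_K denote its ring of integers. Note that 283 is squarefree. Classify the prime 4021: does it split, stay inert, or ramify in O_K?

Since 283 ≢ 1 mod 4, the ring of integers is ℤ[√283] with discriminant 4·283 = 1132.
disc(K) = 1132 is not divisible by 4021; 4021 is unramified.
(283/4021) = 283^2010 mod 4021 = 1, giving Legendre symbol 1.
d is a quadratic residue mod p, hence 4021 splits in O_K.

split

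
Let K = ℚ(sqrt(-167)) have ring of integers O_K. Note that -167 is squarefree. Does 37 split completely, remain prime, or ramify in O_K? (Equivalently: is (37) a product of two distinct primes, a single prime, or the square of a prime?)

37 remains inert

Since -167 ≡ 1 mod 4, the ring of integers is ℤ[(1+√-167)/2] with discriminant -167.
Since gcd(37, -167) = 1 the prime 37 does not ramify.
Legendre symbol by Euler's criterion: (-167/37) ≡ (-167)^18 ≡ 36 (mod 37), i.e. (-167/37) = -1.
d is a non-residue mod p, hence 37 remains inert in O_K.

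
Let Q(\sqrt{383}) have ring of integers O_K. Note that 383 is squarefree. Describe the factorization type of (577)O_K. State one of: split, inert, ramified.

inert

Since 383 ≢ 1 mod 4, the ring of integers is ℤ[√383] with discriminant 4·383 = 1532.
577 ∤ 1532, so 577 is unramified.
(383/577) = 383^288 mod 577 = 576, giving Legendre symbol -1.
d is a non-residue mod p, hence 577 remains inert in O_K.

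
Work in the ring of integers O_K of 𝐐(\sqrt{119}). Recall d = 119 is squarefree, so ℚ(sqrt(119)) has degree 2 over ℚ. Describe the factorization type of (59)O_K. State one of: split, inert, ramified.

split — (59) = 𝔭₁𝔭₂ with 𝔭₁ ≠ 𝔭₂

d = 119 ≡ 3 (mod 4), so O_K = ℤ[√119] and disc(K) = 4d = 476.
59 ∤ 476, so 59 is unramified.
Compute (119/59) via Euler: 1^((59-1)/2) mod 59 = 1, so (119/59) = 1.
Legendre symbol 1 ⇒ 59 is split.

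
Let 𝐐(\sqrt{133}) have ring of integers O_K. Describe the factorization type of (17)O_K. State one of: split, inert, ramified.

inert — (17) stays prime in O_K

d = 133 ≡ 1 (mod 4), so O_K = ℤ[(1+√133)/2] and disc(K) = d = 133.
17 ∤ 133, so 17 is unramified.
Euler's criterion: 133^8 mod 17 = 16. Thus (133|17) = -1.
d is a non-residue mod p, hence 17 remains inert in O_K.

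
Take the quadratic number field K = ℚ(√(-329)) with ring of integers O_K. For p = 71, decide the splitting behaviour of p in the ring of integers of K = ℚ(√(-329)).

inert

-329 mod 4 = 3, hence disc K = 4·(-329) = -1316 and O_K = ℤ[√-329].
disc(K) = -1316 is not divisible by 71; 71 is unramified.
(-329/71) = 26^35 mod 71 = 70, giving Legendre symbol -1.
(-329/71) = -1, so 71 is inert.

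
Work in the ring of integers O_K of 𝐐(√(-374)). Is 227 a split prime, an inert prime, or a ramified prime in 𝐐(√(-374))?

inert

Since -374 ≢ 1 mod 4, the ring of integers is ℤ[√-374] with discriminant 4·(-374) = -1496.
Since gcd(227, -1496) = 1 the prime 227 does not ramify.
Compute (-374/227) via Euler: 80^((227-1)/2) mod 227 = 226, so (-374/227) = -1.
(-374/227) = -1, so 227 is inert.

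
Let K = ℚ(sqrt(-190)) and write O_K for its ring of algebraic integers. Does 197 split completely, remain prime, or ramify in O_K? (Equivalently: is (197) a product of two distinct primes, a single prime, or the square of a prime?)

197 splits in O_K

-190 mod 4 = 2, hence disc K = 4·(-190) = -760 and O_K = ℤ[√-190].
Since gcd(197, -760) = 1 the prime 197 does not ramify.
Euler's criterion: (-190)^98 mod 197 = 1. Thus (-190|197) = 1.
(-190/197) = 1, so 197 splits.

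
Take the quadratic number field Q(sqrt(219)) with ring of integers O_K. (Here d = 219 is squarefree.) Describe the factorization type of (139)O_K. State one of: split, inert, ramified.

splits completely

Since 219 ≢ 1 mod 4, the ring of integers is ℤ[√219] with discriminant 4·219 = 876.
139 ∤ 876, so 139 is unramified.
(219/139) = 80^69 mod 139 = 1, giving Legendre symbol 1.
Legendre symbol 1 ⇒ 139 is split.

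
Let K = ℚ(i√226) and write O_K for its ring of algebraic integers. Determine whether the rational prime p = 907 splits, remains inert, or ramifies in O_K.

Since -226 ≢ 1 mod 4, the ring of integers is ℤ[√-226] with discriminant 4·(-226) = -904.
Since gcd(907, -904) = 1 the prime 907 does not ramify.
Legendre symbol by Euler's criterion: (-226/907) ≡ (-226)^453 ≡ 906 (mod 907), i.e. (-226/907) = -1.
Legendre symbol -1 ⇒ 907 is inert.

907 remains inert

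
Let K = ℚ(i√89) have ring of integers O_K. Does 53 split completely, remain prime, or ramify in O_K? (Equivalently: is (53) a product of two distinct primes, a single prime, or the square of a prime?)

Since -89 ≢ 1 mod 4, the ring of integers is ℤ[√-89] with discriminant 4·(-89) = -356.
disc(K) = -356 is not divisible by 53; 53 is unramified.
Legendre symbol by Euler's criterion: (-89/53) ≡ (-89)^26 ≡ 1 (mod 53), i.e. (-89/53) = 1.
Legendre symbol 1 ⇒ 53 is split.

53 splits in O_K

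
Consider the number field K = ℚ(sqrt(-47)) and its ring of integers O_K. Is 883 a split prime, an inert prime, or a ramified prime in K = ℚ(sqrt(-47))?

-47 mod 4 = 1, hence disc K = -47 and O_K = ℤ[(1+√-47)/2].
883 ∤ -47, so 883 is unramified.
Legendre symbol by Euler's criterion: (-47/883) ≡ (-47)^441 ≡ 1 (mod 883), i.e. (-47/883) = 1.
Legendre symbol 1 ⇒ 883 is split.

p splits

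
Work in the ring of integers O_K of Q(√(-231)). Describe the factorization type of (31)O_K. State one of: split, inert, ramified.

remains prime (inert)

-231 mod 4 = 1, hence disc K = -231 and O_K = ℤ[(1+√-231)/2].
31 ∤ -231, so 31 is unramified.
Compute (-231/31) via Euler: 17^((31-1)/2) mod 31 = 30, so (-231/31) = -1.
d is a non-residue mod p, hence 31 remains inert in O_K.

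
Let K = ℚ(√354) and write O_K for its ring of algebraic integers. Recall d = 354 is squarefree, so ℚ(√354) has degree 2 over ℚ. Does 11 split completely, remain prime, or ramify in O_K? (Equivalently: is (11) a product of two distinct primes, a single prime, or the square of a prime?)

inert

Since 354 ≢ 1 mod 4, the ring of integers is ℤ[√354] with discriminant 4·354 = 1416.
disc(K) = 1416 is not divisible by 11; 11 is unramified.
Legendre symbol by Euler's criterion: (354/11) ≡ 354^5 ≡ 10 (mod 11), i.e. (354/11) = -1.
Legendre symbol -1 ⇒ 11 is inert.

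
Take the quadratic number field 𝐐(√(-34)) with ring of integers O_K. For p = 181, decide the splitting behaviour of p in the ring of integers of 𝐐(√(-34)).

d = -34 ≡ 2 (mod 4), so O_K = ℤ[√-34] and disc(K) = 4d = -136.
181 ∤ -136, so 181 is unramified.
Euler's criterion: (-34)^90 mod 181 = 1. Thus (-34|181) = 1.
d is a quadratic residue mod p, hence 181 splits in O_K.

split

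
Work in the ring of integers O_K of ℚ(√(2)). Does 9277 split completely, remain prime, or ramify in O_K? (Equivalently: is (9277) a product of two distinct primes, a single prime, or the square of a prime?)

Since 2 ≢ 1 mod 4, the ring of integers is ℤ[√2] with discriminant 4·2 = 8.
9277 ∤ 8, so 9277 is unramified.
Compute (2/9277) via Euler: 2^((9277-1)/2) mod 9277 = 9276, so (2/9277) = -1.
(2/9277) = -1, so 9277 is inert.

inert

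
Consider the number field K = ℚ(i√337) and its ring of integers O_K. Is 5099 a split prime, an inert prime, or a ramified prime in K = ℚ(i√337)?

-337 mod 4 = 3, hence disc K = 4·(-337) = -1348 and O_K = ℤ[√-337].
disc(K) = -1348 is not divisible by 5099; 5099 is unramified.
Compute (-337/5099) via Euler: 4762^((5099-1)/2) mod 5099 = 1, so (-337/5099) = 1.
d is a quadratic residue mod p, hence 5099 splits in O_K.

p splits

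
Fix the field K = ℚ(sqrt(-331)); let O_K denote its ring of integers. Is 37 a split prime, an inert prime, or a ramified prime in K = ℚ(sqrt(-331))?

inert — (37) stays prime in O_K

d = -331 ≡ 1 (mod 4), so O_K = ℤ[(1+√-331)/2] and disc(K) = d = -331.
disc(K) = -331 is not divisible by 37; 37 is unramified.
Euler's criterion: (-331)^18 mod 37 = 36. Thus (-331|37) = -1.
d is a non-residue mod p, hence 37 remains inert in O_K.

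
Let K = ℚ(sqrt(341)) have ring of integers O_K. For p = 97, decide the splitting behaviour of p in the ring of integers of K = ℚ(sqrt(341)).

d = 341 ≡ 1 (mod 4), so O_K = ℤ[(1+√341)/2] and disc(K) = d = 341.
97 ∤ 341, so 97 is unramified.
Euler's criterion: 341^48 mod 97 = 1. Thus (341|97) = 1.
(341/97) = 1, so 97 splits.

97 splits in O_K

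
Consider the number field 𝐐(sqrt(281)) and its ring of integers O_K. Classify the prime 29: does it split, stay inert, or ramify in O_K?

splits completely

d = 281 ≡ 1 (mod 4), so O_K = ℤ[(1+√281)/2] and disc(K) = d = 281.
disc(K) = 281 is not divisible by 29; 29 is unramified.
(281/29) = 20^14 mod 29 = 1, giving Legendre symbol 1.
d is a quadratic residue mod p, hence 29 splits in O_K.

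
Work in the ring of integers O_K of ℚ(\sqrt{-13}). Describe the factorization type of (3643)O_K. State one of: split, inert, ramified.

remains prime (inert)

-13 mod 4 = 3, hence disc K = 4·(-13) = -52 and O_K = ℤ[√-13].
Since gcd(3643, -52) = 1 the prime 3643 does not ramify.
Legendre symbol by Euler's criterion: (-13/3643) ≡ (-13)^1821 ≡ 3642 (mod 3643), i.e. (-13/3643) = -1.
Legendre symbol -1 ⇒ 3643 is inert.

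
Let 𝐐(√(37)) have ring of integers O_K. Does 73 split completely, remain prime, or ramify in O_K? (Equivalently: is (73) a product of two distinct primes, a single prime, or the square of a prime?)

p splits

37 mod 4 = 1, hence disc K = 37 and O_K = ℤ[(1+√37)/2].
Since gcd(73, 37) = 1 the prime 73 does not ramify.
Legendre symbol by Euler's criterion: (37/73) ≡ 37^36 ≡ 1 (mod 73), i.e. (37/73) = 1.
Legendre symbol 1 ⇒ 73 is split.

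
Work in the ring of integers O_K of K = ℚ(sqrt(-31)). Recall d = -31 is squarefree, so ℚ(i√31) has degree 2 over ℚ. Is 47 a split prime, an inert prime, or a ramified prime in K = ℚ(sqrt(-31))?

splits completely

d = -31 ≡ 1 (mod 4), so O_K = ℤ[(1+√-31)/2] and disc(K) = d = -31.
Since gcd(47, -31) = 1 the prime 47 does not ramify.
Euler's criterion: (-31)^23 mod 47 = 1. Thus (-31|47) = 1.
Legendre symbol 1 ⇒ 47 is split.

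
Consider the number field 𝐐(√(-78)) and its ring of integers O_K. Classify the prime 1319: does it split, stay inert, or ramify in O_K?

Since -78 ≢ 1 mod 4, the ring of integers is ℤ[√-78] with discriminant 4·(-78) = -312.
1319 ∤ -312, so 1319 is unramified.
Compute (-78/1319) via Euler: 1241^((1319-1)/2) mod 1319 = 1, so (-78/1319) = 1.
d is a quadratic residue mod p, hence 1319 splits in O_K.

1319 splits in O_K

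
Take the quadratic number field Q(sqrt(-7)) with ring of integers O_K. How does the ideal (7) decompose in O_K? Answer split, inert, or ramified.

-7 mod 4 = 1, hence disc K = -7 and O_K = ℤ[(1+√-7)/2].
disc(K) = -7 = 7·(-1), so p = 7 is ramified.

p ramifies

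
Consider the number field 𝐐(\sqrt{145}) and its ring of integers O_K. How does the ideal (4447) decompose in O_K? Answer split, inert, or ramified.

Since 145 ≡ 1 mod 4, the ring of integers is ℤ[(1+√145)/2] with discriminant 145.
Since gcd(4447, 145) = 1 the prime 4447 does not ramify.
Compute (145/4447) via Euler: 145^((4447-1)/2) mod 4447 = 1, so (145/4447) = 1.
d is a quadratic residue mod p, hence 4447 splits in O_K.

4447 splits in O_K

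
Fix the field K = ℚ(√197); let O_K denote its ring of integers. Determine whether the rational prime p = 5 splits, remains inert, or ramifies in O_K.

inert

d = 197 ≡ 1 (mod 4), so O_K = ℤ[(1+√197)/2] and disc(K) = d = 197.
5 ∤ 197, so 5 is unramified.
(197/5) = 2^2 mod 5 = 4, giving Legendre symbol -1.
Legendre symbol -1 ⇒ 5 is inert.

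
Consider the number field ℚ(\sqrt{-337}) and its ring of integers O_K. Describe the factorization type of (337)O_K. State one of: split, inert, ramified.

337 is ramified

Since -337 ≢ 1 mod 4, the ring of integers is ℤ[√-337] with discriminant 4·(-337) = -1348.
disc(K) = -1348 = 337·(-4), so p = 337 is ramified.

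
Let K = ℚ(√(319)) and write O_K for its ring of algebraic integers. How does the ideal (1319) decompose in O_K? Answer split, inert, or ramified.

319 mod 4 = 3, hence disc K = 4·319 = 1276 and O_K = ℤ[√319].
disc(K) = 1276 is not divisible by 1319; 1319 is unramified.
Compute (319/1319) via Euler: 319^((1319-1)/2) mod 1319 = 1318, so (319/1319) = -1.
(319/1319) = -1, so 1319 is inert.

remains prime (inert)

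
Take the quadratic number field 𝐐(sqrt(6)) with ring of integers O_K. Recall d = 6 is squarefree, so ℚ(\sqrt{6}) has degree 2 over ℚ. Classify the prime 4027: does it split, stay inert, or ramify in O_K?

split — (4027) = 𝔭₁𝔭₂ with 𝔭₁ ≠ 𝔭₂

Since 6 ≢ 1 mod 4, the ring of integers is ℤ[√6] with discriminant 4·6 = 24.
Since gcd(4027, 24) = 1 the prime 4027 does not ramify.
Legendre symbol by Euler's criterion: (6/4027) ≡ 6^2013 ≡ 1 (mod 4027), i.e. (6/4027) = 1.
Legendre symbol 1 ⇒ 4027 is split.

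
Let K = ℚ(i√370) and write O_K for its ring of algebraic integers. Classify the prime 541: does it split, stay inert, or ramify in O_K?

541 splits in O_K

Since -370 ≢ 1 mod 4, the ring of integers is ℤ[√-370] with discriminant 4·(-370) = -1480.
Since gcd(541, -1480) = 1 the prime 541 does not ramify.
Compute (-370/541) via Euler: 171^((541-1)/2) mod 541 = 1, so (-370/541) = 1.
Legendre symbol 1 ⇒ 541 is split.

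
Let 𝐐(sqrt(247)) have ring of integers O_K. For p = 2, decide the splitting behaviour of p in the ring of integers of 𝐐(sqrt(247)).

ramifies in O_K

Since 247 ≢ 1 mod 4, the ring of integers is ℤ[√247] with discriminant 4·247 = 988.
2 divides disc(K) = 988, so 2 ramifies.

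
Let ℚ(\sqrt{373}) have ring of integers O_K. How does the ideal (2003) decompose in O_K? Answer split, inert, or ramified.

Since 373 ≡ 1 mod 4, the ring of integers is ℤ[(1+√373)/2] with discriminant 373.
2003 ∤ 373, so 2003 is unramified.
(373/2003) = 373^1001 mod 2003 = 1, giving Legendre symbol 1.
(373/2003) = 1, so 2003 splits.

split — (2003) = 𝔭₁𝔭₂ with 𝔭₁ ≠ 𝔭₂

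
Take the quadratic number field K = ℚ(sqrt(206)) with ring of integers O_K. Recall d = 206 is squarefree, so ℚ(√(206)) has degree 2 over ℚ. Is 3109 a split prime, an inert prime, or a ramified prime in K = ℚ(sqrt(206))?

remains prime (inert)

Since 206 ≢ 1 mod 4, the ring of integers is ℤ[√206] with discriminant 4·206 = 824.
3109 ∤ 824, so 3109 is unramified.
Euler's criterion: 206^1554 mod 3109 = 3108. Thus (206|3109) = -1.
(206/3109) = -1, so 3109 is inert.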